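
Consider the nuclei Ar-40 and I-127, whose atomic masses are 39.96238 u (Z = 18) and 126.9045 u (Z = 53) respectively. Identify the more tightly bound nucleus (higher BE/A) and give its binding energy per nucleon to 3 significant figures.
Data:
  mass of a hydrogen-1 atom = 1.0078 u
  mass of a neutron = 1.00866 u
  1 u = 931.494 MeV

Ar-40; 8.58 MeV/nucleon

Ar-40: Σm = 18(1.0078) + 22(1.00866) = 40.33092 u; Δm = 0.36854 u; E_B = 343.29 MeV; E_B/A = 8.582 MeV
I-127: Σm = 53(1.0078) + 74(1.00866) = 128.05424 u; Δm = 1.14974 u; E_B = 1071.0 MeV; E_B/A = 8.433 MeV
Ar-40 has the higher binding energy per nucleon, so it is the more tightly bound nucleus.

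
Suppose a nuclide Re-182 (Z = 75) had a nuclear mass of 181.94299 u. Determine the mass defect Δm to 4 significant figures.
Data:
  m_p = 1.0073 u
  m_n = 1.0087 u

1.535 u

Z = 75, so N = A − Z = 182 − 75 = 107.
Σm = 75·m_p + 107·m_n = 75.5475 + 107.9309 = 183.4784 u
Δm = 183.4784 − 181.94299 = 1.53541 u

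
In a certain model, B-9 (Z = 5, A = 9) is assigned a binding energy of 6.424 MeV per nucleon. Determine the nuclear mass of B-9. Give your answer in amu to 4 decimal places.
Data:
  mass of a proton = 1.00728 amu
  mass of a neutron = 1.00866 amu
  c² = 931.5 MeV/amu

9.0090 amu

Total binding energy = 9 × 6.424 = 57.816 MeV
Mass defect = 57.816 MeV / (931.5 MeV/amu) = 0.062068 amu
Constituent mass = 5(1.00728) + 4(1.00866) = 9.07104 amu
Nuclear mass = 9.07104 − 0.062068 = 9.008972 amu ≈ 9.0090 amu (to 4 decimal places)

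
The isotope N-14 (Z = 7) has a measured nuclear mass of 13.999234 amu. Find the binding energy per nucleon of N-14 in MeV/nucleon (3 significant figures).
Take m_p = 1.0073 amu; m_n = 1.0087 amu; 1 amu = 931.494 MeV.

7.50 MeV/nucleon

With 7 protons and 7 neutrons (A = 14):
Mass of separated nucleons = 7(1.0073) + 7(1.0087) = 7.0511 + 7.0609 = 14.1120 amu
The mass defect is 14.1120 − 13.999234 = 0.112766 amu.
Converting to energy: 0.112766 amu × 931.494 MeV/amu = 105.041 MeV
Per nucleon: 105.041 / 14 = 7.503 MeV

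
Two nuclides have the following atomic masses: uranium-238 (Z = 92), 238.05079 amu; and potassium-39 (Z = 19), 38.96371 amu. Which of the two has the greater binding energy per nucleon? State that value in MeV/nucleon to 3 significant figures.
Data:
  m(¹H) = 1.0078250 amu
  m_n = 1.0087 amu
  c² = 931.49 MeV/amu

potassium-39; 8.57 MeV/nucleon

uranium-238: Σm = 92(1.0078250) + 146(1.0087) = 239.9901000 amu; Δm = 1.9393100 amu; E_B = 1806.4 MeV; E_B/A = 7.590 MeV
potassium-39: Σm = 19(1.0078250) + 20(1.0087) = 39.3226750 amu; Δm = 0.3589650 amu; E_B = 334.37 MeV; E_B/A = 8.574 MeV
potassium-39 has the higher binding energy per nucleon, so it is the more tightly bound nucleus.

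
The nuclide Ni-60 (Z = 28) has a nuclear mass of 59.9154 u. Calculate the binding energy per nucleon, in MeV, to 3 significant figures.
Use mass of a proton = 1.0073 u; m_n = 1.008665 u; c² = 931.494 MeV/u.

8.79 MeV/nucleon

The nucleus contains 28 protons and 60 − 28 = 32 neutrons.
Mass of separated nucleons = 28(1.0073) + 32(1.008665) = 28.2044 + 32.277280 = 60.481680 u
Mass defect Δm = 60.481680 − 59.9154 = 0.566280 u
E_B = 0.566280 × 931.494 = 527.486 MeV
BE/A = 527.486 MeV / 60 = 8.791 MeV/nucleon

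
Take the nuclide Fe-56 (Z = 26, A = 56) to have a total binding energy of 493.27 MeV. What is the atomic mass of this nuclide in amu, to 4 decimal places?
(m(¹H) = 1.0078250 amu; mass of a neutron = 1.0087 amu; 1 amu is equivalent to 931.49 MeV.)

Mass defect = 493.27 MeV / (931.49 MeV/amu) = 0.529549 amu
Constituent mass = 26(1.0078250) + 30(1.0087) = 56.4644500 amu
Atomic mass = 56.4644500 − 0.529549 = 55.9349010 amu ≈ 55.9349 amu (to 4 decimal places)

55.9349 amu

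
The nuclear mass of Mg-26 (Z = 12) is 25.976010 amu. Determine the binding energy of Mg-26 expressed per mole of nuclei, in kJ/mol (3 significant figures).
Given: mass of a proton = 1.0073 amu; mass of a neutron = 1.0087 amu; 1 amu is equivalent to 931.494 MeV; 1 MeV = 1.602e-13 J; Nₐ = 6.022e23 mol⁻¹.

Z = 12, so N = A − Z = 26 − 12 = 14.
Mass of separated nucleons = 12(1.0073) + 14(1.0087) = 12.0876 + 14.1218 = 26.2094 amu
Δm = 26.2094 − 25.976010 = 0.233390 amu
E_B = 0.233390 × 931.494 = 217.401 MeV
Per nucleus in joules: 217.401 MeV × 1.602e-13 J/MeV = 3.4828e-11 J
Per mole: 3.4828e-11 J × 6.022e23 mol⁻¹ = 2.0973e+13 J/mol

2.10e+10 kJ/mol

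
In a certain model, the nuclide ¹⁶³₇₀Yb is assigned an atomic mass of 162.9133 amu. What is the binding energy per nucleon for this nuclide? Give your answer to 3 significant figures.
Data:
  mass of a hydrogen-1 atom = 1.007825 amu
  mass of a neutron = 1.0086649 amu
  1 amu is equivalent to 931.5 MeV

8.23 MeV/nucleon

Total constituent mass: 70 × 1.007825 + 93 × 1.0086649 = 164.3535857 amu
The mass defect is 164.3535857 − 162.9133 = 1.4402857 amu.
Converting to energy: 1.4402857 amu × 931.5 MeV/amu = 1341.63 MeV
Dividing by A = 163 gives 8.231 MeV per nucleon.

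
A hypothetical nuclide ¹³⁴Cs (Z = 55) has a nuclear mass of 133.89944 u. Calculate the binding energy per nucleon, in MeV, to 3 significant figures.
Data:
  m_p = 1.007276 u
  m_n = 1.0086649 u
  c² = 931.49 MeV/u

8.24 MeV/nucleon

Z = 55, so N = A − Z = 134 − 55 = 79.
Mass of separated nucleons = 55(1.007276) + 79(1.0086649) = 55.400180 + 79.6845271 = 135.0847071 u
Δm = 135.0847071 − 133.89944 = 1.1852671 u
Binding energy = Δm·c² = 1.1852671 × 931.49 MeV/u = 1104.06 MeV
BE/A = 1104.06 MeV / 134 = 8.239 MeV/nucleon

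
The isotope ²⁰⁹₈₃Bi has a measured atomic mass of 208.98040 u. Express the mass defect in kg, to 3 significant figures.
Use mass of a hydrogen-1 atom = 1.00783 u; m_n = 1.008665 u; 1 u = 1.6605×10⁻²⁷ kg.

The nucleus contains 83 protons and 209 − 83 = 126 neutrons.
Mass of separated nucleons = 83(1.00783) + 126(1.008665) = 83.64989 + 127.091790 = 210.741680 u
Δm = 210.741680 − 208.98040 = 1.761280 u
In SI units: 1.761280 u × 1.6605×10⁻²⁷ kg/u = 2.9246e-27 kg

2.92e-27 kg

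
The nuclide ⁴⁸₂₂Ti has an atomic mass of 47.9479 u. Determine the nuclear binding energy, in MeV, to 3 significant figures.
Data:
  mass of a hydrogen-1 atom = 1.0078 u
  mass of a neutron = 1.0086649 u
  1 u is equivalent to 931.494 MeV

418 MeV

Mass of separated nucleons = 22(1.0078) + 26(1.0086649) = 22.1716 + 26.2252874 = 48.3968874 u
Mass defect Δm = 48.3968874 − 47.9479 = 0.4489874 u
Converting to energy: 0.4489874 u × 931.494 MeV/u = 418.229 MeV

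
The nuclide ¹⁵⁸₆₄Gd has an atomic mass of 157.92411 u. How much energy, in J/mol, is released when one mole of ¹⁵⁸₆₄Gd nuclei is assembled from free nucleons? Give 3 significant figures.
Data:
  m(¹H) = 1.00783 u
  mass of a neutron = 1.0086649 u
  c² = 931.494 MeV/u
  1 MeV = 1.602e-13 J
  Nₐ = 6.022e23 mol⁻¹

1.25e+14 J/mol

Z = 64, so N = A − Z = 158 − 64 = 94.
Total constituent mass: 64 × 1.00783 + 94 × 1.0086649 = 159.3156206 u
Mass defect Δm = 159.3156206 − 157.92411 = 1.3915106 u
E_B = 1.3915106 × 931.494 = 1296.18 MeV
Per nucleus in joules: 1296.18 MeV × 1.602e-13 J/MeV = 2.0765e-10 J
Per mole: 2.0765e-10 J × 6.022e23 mol⁻¹ = 1.2505e+14 J/mol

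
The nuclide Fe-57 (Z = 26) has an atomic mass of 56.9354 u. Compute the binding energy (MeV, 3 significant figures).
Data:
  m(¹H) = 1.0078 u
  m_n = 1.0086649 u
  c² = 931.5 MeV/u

499 MeV

The nucleus contains 26 protons and 57 − 26 = 31 neutrons.
Total constituent mass: 26 × 1.0078 + 31 × 1.0086649 = 57.4714119 u
Δm = 57.4714119 − 56.9354 = 0.5360119 u
Converting to energy: 0.5360119 u × 931.5 MeV/u = 499.295 MeV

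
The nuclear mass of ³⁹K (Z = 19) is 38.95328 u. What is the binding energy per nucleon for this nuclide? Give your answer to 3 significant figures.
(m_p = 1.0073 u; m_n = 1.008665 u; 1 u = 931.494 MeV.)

8.57 MeV/nucleon

The nucleus contains 19 protons and 39 − 19 = 20 neutrons.
Mass of separated nucleons = 19(1.0073) + 20(1.008665) = 19.1387 + 20.173300 = 39.312000 u
The mass defect is 39.312000 − 38.95328 = 0.358720 u.
Converting to energy: 0.358720 u × 931.494 MeV/u = 334.146 MeV
Dividing by A = 39 gives 8.568 MeV per nucleon.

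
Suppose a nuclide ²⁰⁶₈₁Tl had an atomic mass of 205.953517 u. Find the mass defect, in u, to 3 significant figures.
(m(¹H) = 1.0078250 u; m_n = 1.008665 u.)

1.76 u

Σm = 81·m(¹H) + 125·m_n = 81.6338250 + 126.083125 = 207.7169500 u
The mass defect is 207.7169500 − 205.953517 = 1.7634330 u.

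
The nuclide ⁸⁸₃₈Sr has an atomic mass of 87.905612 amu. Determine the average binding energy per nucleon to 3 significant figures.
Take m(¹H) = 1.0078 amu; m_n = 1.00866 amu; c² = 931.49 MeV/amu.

8.72 MeV/nucleon

Z = 38, so N = A − Z = 88 − 38 = 50.
Mass of separated nucleons = 38(1.0078) + 50(1.00866) = 38.2964 + 50.43300 = 88.72940 amu
Mass defect Δm = 88.72940 − 87.905612 = 0.823788 amu
Binding energy = Δm·c² = 0.823788 × 931.49 MeV/amu = 767.350 MeV
Per nucleon: 767.350 / 88 = 8.720 MeV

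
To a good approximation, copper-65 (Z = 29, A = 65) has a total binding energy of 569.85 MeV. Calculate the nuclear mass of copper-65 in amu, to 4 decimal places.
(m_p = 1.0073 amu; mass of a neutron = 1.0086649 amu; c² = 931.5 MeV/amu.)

Mass defect = 569.85 MeV / (931.5 MeV/amu) = 0.611755 amu
Constituent mass = 29(1.0073) + 36(1.0086649) = 65.5236364 amu
Nuclear mass = 65.5236364 − 0.611755 = 64.9118814 amu ≈ 64.9119 amu (to 4 decimal places)

64.9119 amu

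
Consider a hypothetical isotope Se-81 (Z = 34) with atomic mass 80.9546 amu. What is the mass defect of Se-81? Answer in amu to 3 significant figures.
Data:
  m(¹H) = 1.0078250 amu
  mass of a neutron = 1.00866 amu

With 34 protons and 47 neutrons (A = 81):
Σm = 34·m(¹H) + 47·m_n = 34.2660500 + 47.40702 = 81.6730700 amu
The mass defect is 81.6730700 − 80.9546 = 0.7184700 amu.

0.718 amu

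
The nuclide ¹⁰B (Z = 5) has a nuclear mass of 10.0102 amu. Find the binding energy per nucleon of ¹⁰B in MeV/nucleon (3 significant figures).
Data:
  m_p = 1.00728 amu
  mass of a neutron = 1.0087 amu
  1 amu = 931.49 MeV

6.49 MeV/nucleon

Σm = 5·m_p + 5·m_n = 5.03640 + 5.0435 = 10.07990 amu
Mass defect Δm = 10.07990 − 10.0102 = 0.06970 amu
Converting to energy: 0.06970 amu × 931.49 MeV/amu = 64.9249 MeV
Dividing by A = 10 gives 6.492 MeV per nucleon.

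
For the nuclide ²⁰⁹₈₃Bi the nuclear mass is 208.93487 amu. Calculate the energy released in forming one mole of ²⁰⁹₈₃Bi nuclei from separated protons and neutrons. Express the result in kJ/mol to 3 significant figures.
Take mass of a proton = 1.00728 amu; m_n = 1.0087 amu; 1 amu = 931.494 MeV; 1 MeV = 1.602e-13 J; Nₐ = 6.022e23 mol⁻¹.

With 83 protons and 126 neutrons (A = 209):
Mass of separated nucleons = 83(1.00728) + 126(1.0087) = 83.60424 + 127.0962 = 210.70044 amu
Δm = 210.70044 − 208.93487 = 1.76557 amu
Binding energy = Δm·c² = 1.76557 × 931.494 MeV/amu = 1644.62 MeV
Per nucleus in joules: 1644.62 MeV × 1.602e-13 J/MeV = 2.6347e-10 J
Per mole: 2.6347e-10 J × 6.022e23 mol⁻¹ = 1.5866e+14 J/mol

1.59e+11 kJ/mol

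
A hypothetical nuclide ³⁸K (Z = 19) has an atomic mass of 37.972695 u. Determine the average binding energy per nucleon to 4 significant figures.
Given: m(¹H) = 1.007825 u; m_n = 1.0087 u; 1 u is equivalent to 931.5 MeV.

Z = 19, so N = A − Z = 38 − 19 = 19.
Mass of separated nucleons = 19(1.007825) + 19(1.0087) = 19.148675 + 19.1653 = 38.313975 u
Δm = 38.313975 − 37.972695 = 0.341280 u
Converting to energy: 0.341280 u × 931.5 MeV/u = 317.902 MeV
Dividing by A = 38 gives 8.366 MeV per nucleon.

8.366 MeV/nucleon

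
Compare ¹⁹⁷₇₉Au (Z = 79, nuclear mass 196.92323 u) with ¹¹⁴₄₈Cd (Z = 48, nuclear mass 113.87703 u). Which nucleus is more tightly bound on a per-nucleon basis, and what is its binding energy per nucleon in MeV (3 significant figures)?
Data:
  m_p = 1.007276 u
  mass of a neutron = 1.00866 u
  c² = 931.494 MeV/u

¹⁹⁷₇₉Au: Σm = 79(1.007276) + 118(1.00866) = 198.596684 u; Δm = 1.673454 u; E_B = 1558.8 MeV; E_B/A = 7.913 MeV
¹¹⁴₄₈Cd: Σm = 48(1.007276) + 66(1.00866) = 114.920808 u; Δm = 1.043778 u; E_B = 972.27 MeV; E_B/A = 8.529 MeV
¹¹⁴₄₈Cd has the higher binding energy per nucleon, so it is the more tightly bound nucleus.

¹¹⁴₄₈Cd; 8.53 MeV/nucleon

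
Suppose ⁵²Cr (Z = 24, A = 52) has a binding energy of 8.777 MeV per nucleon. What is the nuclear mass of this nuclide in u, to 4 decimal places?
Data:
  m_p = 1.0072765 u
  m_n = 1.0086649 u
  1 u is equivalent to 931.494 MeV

Total binding energy = 52 × 8.777 = 456.404 MeV
Mass defect = 456.404 MeV / (931.494 MeV/u) = 0.489970 u
Constituent mass = 24(1.0072765) + 28(1.0086649) = 52.4172532 u
Nuclear mass = 52.4172532 − 0.489970 = 51.9272832 u ≈ 51.9273 u (to 4 decimal places)

51.9273 u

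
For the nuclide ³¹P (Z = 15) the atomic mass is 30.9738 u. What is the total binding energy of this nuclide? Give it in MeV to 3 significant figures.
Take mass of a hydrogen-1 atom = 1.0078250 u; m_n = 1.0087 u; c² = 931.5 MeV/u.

Z = 15, so N = A − Z = 31 − 15 = 16.
Σm = 15·m(¹H) + 16·m_n = 15.1173750 + 16.1392 = 31.2565750 u
Mass defect Δm = 31.2565750 − 30.9738 = 0.2827750 u
Converting to energy: 0.2827750 u × 931.5 MeV/u = 263.405 MeV

263 MeV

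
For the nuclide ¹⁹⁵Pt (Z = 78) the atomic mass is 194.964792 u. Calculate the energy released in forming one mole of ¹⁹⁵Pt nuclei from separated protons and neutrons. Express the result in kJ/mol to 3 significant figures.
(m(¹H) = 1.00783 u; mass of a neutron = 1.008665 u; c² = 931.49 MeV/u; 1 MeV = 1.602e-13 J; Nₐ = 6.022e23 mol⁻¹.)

Mass of separated nucleons = 78(1.00783) + 117(1.008665) = 78.61074 + 118.013805 = 196.624545 u
Mass defect Δm = 196.624545 − 194.964792 = 1.659753 u
E_B = 1.659753 × 931.49 = 1546.04 MeV
Per nucleus in joules: 1546.04 MeV × 1.602e-13 J/MeV = 2.4768e-10 J
Per mole: 2.4768e-10 J × 6.022e23 mol⁻¹ = 1.4915e+14 J/mol

1.49e+11 kJ/mol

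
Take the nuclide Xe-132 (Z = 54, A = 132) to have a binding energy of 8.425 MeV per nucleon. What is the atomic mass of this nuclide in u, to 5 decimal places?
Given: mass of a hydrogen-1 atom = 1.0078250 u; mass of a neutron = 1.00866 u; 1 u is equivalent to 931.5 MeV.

131.90415 u

Total binding energy = 132 × 8.425 = 1112.100 MeV
Mass defect = 1112.100 MeV / (931.5 MeV/u) = 1.1938808 u
Constituent mass = 54(1.0078250) + 78(1.00866) = 133.0980300 u
Atomic mass = 133.0980300 − 1.1938808 = 131.9041492 u ≈ 131.90415 u (to 5 decimal places)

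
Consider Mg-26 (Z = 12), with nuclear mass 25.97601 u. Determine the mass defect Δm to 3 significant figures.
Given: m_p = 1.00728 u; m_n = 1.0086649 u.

The nucleus contains 12 protons and 26 − 12 = 14 neutrons.
Mass of separated nucleons = 12(1.00728) + 14(1.0086649) = 12.08736 + 14.1213086 = 26.2086686 u
Mass defect Δm = 26.2086686 − 25.97601 = 0.2326586 u

0.233 u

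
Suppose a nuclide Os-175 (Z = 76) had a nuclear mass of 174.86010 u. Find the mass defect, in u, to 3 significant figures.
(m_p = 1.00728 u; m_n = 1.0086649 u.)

1.55 u

Mass of separated nucleons = 76(1.00728) + 99(1.0086649) = 76.55328 + 99.8578251 = 176.4111051 u
Mass defect Δm = 176.4111051 − 174.86010 = 1.5510051 u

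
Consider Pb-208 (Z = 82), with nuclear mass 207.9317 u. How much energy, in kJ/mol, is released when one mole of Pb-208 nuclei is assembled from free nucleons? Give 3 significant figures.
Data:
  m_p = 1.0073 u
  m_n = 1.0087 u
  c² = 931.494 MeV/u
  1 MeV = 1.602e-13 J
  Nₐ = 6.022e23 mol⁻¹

Mass of separated nucleons = 82(1.0073) + 126(1.0087) = 82.5986 + 127.0962 = 209.6948 u
Δm = 209.6948 − 207.9317 = 1.7631 u
Binding energy = Δm·c² = 1.7631 × 931.494 MeV/u = 1642.32 MeV
Per nucleus in joules: 1642.32 MeV × 1.602e-13 J/MeV = 2.6310e-10 J
Per mole: 2.6310e-10 J × 6.022e23 mol⁻¹ = 1.5844e+14 J/mol

1.58e+11 kJ/mol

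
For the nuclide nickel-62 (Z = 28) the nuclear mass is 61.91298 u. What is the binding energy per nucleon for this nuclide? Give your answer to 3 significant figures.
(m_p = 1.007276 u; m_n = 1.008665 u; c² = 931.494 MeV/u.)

Z = 28, so N = A − Z = 62 − 28 = 34.
Mass of separated nucleons = 28(1.007276) + 34(1.008665) = 28.203728 + 34.294610 = 62.498338 u
Mass defect Δm = 62.498338 − 61.91298 = 0.585358 u
Converting to energy: 0.585358 u × 931.494 MeV/u = 545.257 MeV
BE/A = 545.257 MeV / 62 = 8.794 MeV/nucleon

8.79 MeV/nucleon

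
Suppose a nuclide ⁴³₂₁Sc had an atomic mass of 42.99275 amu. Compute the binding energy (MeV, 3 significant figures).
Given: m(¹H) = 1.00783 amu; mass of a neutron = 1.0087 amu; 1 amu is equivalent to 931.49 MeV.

338 MeV

The nucleus contains 21 protons and 43 − 21 = 22 neutrons.
Σm = 21·m(¹H) + 22·m_n = 21.16443 + 22.1914 = 43.35583 amu
Mass defect Δm = 43.35583 − 42.99275 = 0.36308 amu
Converting to energy: 0.36308 amu × 931.49 MeV/amu = 338.205 MeV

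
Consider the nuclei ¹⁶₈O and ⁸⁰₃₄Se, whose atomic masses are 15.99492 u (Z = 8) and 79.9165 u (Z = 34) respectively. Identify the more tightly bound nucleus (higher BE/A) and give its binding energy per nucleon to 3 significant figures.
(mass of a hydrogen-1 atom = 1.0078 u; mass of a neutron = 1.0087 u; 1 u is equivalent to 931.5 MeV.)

⁸⁰₃₄Se; 8.72 MeV/nucleon

¹⁶₈O: Σm = 8(1.0078) + 8(1.0087) = 16.1320 u; Δm = 0.13708 u; E_B = 127.69 MeV; E_B/A = 7.981 MeV
⁸⁰₃₄Se: Σm = 34(1.0078) + 46(1.0087) = 80.6654 u; Δm = 0.7489 u; E_B = 697.60 MeV; E_B/A = 8.720 MeV
⁸⁰₃₄Se has the higher binding energy per nucleon, so it is the more tightly bound nucleus.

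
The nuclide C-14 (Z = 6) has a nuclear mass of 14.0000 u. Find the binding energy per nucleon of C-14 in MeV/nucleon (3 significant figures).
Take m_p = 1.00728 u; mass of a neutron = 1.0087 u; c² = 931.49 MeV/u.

7.54 MeV/nucleon

Total constituent mass: 6 × 1.00728 + 8 × 1.0087 = 14.11328 u
Δm = 14.11328 − 14.0000 = 0.11328 u
Binding energy = Δm·c² = 0.11328 × 931.49 MeV/u = 105.519 MeV
Dividing by A = 14 gives 7.537 MeV per nucleon.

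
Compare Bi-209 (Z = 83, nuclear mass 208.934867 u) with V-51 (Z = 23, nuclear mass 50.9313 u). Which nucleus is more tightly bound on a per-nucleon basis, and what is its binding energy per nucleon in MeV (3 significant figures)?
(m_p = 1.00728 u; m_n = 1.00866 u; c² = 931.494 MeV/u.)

V-51; 8.74 MeV/nucleon

Bi-209: Σm = 83(1.00728) + 126(1.00866) = 210.69540 u; Δm = 1.760533 u; E_B = 1639.93 MeV; E_B/A = 7.847 MeV
V-51: Σm = 23(1.00728) + 28(1.00866) = 51.40992 u; Δm = 0.47862 u; E_B = 445.83 MeV; E_B/A = 8.742 MeV
V-51 has the higher binding energy per nucleon, so it is the more tightly bound nucleus.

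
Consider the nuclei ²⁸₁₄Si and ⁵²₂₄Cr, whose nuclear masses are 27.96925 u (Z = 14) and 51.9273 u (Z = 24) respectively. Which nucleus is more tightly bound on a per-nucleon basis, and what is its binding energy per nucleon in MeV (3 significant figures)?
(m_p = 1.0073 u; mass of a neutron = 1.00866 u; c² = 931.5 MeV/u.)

²⁸₁₄Si: Σm = 14(1.0073) + 14(1.00866) = 28.22344 u; Δm = 0.25419 u; E_B = 236.78 MeV; E_B/A = 8.456 MeV
⁵²₂₄Cr: Σm = 24(1.0073) + 28(1.00866) = 52.41768 u; Δm = 0.49038 u; E_B = 456.79 MeV; E_B/A = 8.784 MeV
⁵²₂₄Cr has the higher binding energy per nucleon, so it is the more tightly bound nucleus.

⁵²₂₄Cr; 8.78 MeV/nucleon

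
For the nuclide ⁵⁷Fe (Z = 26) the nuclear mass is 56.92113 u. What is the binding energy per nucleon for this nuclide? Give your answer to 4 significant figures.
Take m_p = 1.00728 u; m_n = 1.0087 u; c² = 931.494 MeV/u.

Total constituent mass: 26 × 1.00728 + 31 × 1.0087 = 57.45898 u
Mass defect Δm = 57.45898 − 56.92113 = 0.53785 u
Converting to energy: 0.53785 u × 931.494 MeV/u = 501.004 MeV
BE/A = 501.004 MeV / 57 = 8.790 MeV/nucleon

8.790 MeV/nucleon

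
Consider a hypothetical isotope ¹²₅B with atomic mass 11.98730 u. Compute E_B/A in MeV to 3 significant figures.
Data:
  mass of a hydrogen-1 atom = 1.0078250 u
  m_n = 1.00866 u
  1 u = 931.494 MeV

8.73 MeV/nucleon

The nucleus contains 5 protons and 12 − 5 = 7 neutrons.
Σm = 5·m(¹H) + 7·m_n = 5.0391250 + 7.06062 = 12.0997450 u
The mass defect is 12.0997450 − 11.98730 = 0.1124450 u.
E_B = 0.1124450 × 931.494 = 104.7418 MeV
BE/A = 104.7418 MeV / 12 = 8.728 MeV/nucleon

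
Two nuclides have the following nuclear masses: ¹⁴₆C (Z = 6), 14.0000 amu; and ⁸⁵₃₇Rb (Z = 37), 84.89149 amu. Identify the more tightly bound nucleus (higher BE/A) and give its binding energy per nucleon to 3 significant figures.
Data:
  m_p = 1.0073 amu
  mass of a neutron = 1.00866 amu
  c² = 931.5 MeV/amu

⁸⁵₃₇Rb; 8.70 MeV/nucleon

¹⁴₆C: Σm = 6(1.0073) + 8(1.00866) = 14.11308 amu; Δm = 0.11308 amu; E_B = 105.33 MeV; E_B/A = 7.524 MeV
⁸⁵₃₇Rb: Σm = 37(1.0073) + 48(1.00866) = 85.68578 amu; Δm = 0.79429 amu; E_B = 739.88 MeV; E_B/A = 8.704 MeV
⁸⁵₃₇Rb has the higher binding energy per nucleon, so it is the more tightly bound nucleus.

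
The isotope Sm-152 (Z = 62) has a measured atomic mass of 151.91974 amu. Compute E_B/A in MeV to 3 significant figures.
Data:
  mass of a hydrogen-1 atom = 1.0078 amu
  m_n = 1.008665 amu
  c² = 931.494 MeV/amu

Z = 62, so N = A − Z = 152 − 62 = 90.
Total constituent mass: 62 × 1.0078 + 90 × 1.008665 = 153.263450 amu
The mass defect is 153.263450 − 151.91974 = 1.343710 amu.
Binding energy = Δm·c² = 1.343710 × 931.494 MeV/amu = 1251.66 MeV
Per nucleon: 1251.66 / 152 = 8.2346 MeV

8.23 MeV/nucleon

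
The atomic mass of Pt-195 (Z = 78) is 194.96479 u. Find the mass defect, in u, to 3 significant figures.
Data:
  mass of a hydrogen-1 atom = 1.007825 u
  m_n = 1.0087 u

1.66 u

Mass of separated nucleons = 78(1.007825) + 117(1.0087) = 78.610350 + 118.0179 = 196.628250 u
Δm = 196.628250 − 194.96479 = 1.663460 u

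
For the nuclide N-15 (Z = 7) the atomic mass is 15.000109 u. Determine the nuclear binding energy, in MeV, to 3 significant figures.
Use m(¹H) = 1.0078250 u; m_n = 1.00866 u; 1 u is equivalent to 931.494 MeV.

115 MeV

Z = 7, so N = A − Z = 15 − 7 = 8.
Σm = 7·m(¹H) + 8·m_n = 7.0547750 + 8.06928 = 15.1240550 u
Mass defect Δm = 15.1240550 − 15.000109 = 0.1239460 u
Converting to energy: 0.1239460 u × 931.494 MeV/u = 115.455 MeV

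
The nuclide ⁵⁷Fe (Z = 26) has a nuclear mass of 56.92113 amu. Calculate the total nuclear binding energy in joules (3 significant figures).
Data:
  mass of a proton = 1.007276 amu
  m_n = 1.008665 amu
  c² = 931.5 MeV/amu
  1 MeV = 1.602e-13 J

The nucleus contains 26 protons and 57 − 26 = 31 neutrons.
Total constituent mass: 26 × 1.007276 + 31 × 1.008665 = 57.457791 amu
Mass defect Δm = 57.457791 − 56.92113 = 0.536661 amu
Converting to energy: 0.536661 amu × 931.5 MeV/amu = 499.900 MeV
In joules: 499.900 MeV × 1.602e-13 J/MeV = 8.0084e-11 J

8.01e-11 J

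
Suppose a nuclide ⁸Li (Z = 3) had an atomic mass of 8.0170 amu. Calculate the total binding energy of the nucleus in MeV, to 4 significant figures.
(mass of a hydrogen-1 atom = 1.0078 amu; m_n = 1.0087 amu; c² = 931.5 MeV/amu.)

46.48 MeV

Σm = 3·m(¹H) + 5·m_n = 3.0234 + 5.0435 = 8.0669 amu
The mass defect is 8.0669 − 8.0170 = 0.0499 amu.
Binding energy = Δm·c² = 0.0499 × 931.5 MeV/amu = 46.4819 MeV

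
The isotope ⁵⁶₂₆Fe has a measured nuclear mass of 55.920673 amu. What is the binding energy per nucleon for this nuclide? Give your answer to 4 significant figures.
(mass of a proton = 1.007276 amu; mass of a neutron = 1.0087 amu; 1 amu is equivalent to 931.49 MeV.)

Z = 26, so N = A − Z = 56 − 26 = 30.
Σm = 26·m_p + 30·m_n = 26.189176 + 30.2610 = 56.450176 amu
Δm = 56.450176 − 55.920673 = 0.529503 amu
E_B = 0.529503 × 931.49 = 493.227 MeV
Dividing by A = 56 gives 8.808 MeV per nucleon.

8.808 MeV/nucleon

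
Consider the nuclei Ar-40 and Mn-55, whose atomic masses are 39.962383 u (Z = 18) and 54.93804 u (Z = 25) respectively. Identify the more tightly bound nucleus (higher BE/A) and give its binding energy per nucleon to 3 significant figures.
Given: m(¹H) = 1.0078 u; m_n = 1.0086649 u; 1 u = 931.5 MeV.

Ar-40: Σm = 18(1.0078) + 22(1.0086649) = 40.3310278 u; Δm = 0.3686448 u; E_B = 343.39 MeV; E_B/A = 8.5848 MeV
Mn-55: Σm = 25(1.0078) + 30(1.0086649) = 55.4549470 u; Δm = 0.5169070 u; E_B = 481.50 MeV; E_B/A = 8.7545 MeV
Mn-55 has the higher binding energy per nucleon, so it is the more tightly bound nucleus.

Mn-55; 8.75 MeV/nucleon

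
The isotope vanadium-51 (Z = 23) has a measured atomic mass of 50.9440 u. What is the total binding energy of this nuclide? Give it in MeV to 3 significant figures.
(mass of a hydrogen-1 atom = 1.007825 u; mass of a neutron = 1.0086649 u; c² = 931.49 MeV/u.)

With 23 protons and 28 neutrons (A = 51):
Mass of separated nucleons = 23(1.007825) + 28(1.0086649) = 23.179975 + 28.2426172 = 51.4225922 u
Mass defect Δm = 51.4225922 − 50.9440 = 0.4785922 u
E_B = 0.4785922 × 931.49 = 445.804 MeV

446 MeV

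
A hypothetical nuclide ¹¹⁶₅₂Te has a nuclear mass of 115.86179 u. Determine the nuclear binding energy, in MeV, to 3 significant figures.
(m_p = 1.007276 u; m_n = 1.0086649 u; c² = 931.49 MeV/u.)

998 MeV

Σm = 52·m_p + 64·m_n = 52.378352 + 64.5545536 = 116.9329056 u
The mass defect is 116.9329056 − 115.86179 = 1.0711156 u.
Converting to energy: 1.0711156 u × 931.49 MeV/u = 997.733 MeV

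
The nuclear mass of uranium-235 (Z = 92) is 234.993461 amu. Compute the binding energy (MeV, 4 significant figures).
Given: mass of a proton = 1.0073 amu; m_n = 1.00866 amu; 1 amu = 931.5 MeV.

With 92 protons and 143 neutrons (A = 235):
Σm = 92·m_p + 143·m_n = 92.6716 + 144.23838 = 236.90998 amu
Mass defect Δm = 236.90998 − 234.993461 = 1.916519 amu
Converting to energy: 1.916519 amu × 931.5 MeV/amu = 1785.24 MeV

1785 MeV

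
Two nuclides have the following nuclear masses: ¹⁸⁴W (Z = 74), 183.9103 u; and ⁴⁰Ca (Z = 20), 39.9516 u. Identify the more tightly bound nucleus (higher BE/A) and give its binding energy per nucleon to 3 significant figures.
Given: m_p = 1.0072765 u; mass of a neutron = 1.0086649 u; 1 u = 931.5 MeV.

¹⁸⁴W: Σm = 74(1.0072765) + 110(1.0086649) = 185.4916000 u; Δm = 1.5813000 u; E_B = 1473.0 MeV; E_B/A = 8.005 MeV
⁴⁰Ca: Σm = 20(1.0072765) + 20(1.0086649) = 40.3188280 u; Δm = 0.3672280 u; E_B = 342.07 MeV; E_B/A = 8.552 MeV
⁴⁰Ca has the higher binding energy per nucleon, so it is the more tightly bound nucleus.

⁴⁰Ca; 8.55 MeV/nucleon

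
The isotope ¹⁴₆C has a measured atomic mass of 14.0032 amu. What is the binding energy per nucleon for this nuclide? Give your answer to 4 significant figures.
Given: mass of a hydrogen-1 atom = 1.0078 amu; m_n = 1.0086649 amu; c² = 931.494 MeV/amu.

7.513 MeV/nucleon

The nucleus contains 6 protons and 14 − 6 = 8 neutrons.
Σm = 6·m(¹H) + 8·m_n = 6.0468 + 8.0693192 = 14.1161192 amu
The mass defect is 14.1161192 − 14.0032 = 0.1129192 amu.
Converting to energy: 0.1129192 amu × 931.494 MeV/amu = 105.184 MeV
Per nucleon: 105.184 / 14 = 7.513 MeV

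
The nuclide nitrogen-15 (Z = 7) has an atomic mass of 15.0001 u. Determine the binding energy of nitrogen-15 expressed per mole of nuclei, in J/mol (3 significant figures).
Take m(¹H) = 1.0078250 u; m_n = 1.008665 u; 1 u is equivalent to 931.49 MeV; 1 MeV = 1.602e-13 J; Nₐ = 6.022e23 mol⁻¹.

With 7 protons and 8 neutrons (A = 15):
Mass of separated nucleons = 7(1.0078250) + 8(1.008665) = 7.0547750 + 8.069320 = 15.1240950 u
The mass defect is 15.1240950 − 15.0001 = 0.1239950 u.
E_B = 0.1239950 × 931.49 = 115.500 MeV
Per nucleus in joules: 115.500 MeV × 1.602e-13 J/MeV = 1.8503e-11 J
Per mole: 1.8503e-11 J × 6.022e23 mol⁻¹ = 1.1143e+13 J/mol

1.11e+13 J/mol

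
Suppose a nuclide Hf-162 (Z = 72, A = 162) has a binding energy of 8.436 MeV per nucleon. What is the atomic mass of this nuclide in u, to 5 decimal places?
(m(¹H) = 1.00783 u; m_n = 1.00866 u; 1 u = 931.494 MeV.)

Total binding energy = 162 × 8.436 = 1366.632 MeV
Mass defect = 1366.632 MeV / (931.494 MeV/u) = 1.4671399 u
Constituent mass = 72(1.00783) + 90(1.00866) = 163.34316 u
Atomic mass = 163.34316 − 1.4671399 = 161.8760201 u ≈ 161.87602 u (to 5 decimal places)

161.87602 u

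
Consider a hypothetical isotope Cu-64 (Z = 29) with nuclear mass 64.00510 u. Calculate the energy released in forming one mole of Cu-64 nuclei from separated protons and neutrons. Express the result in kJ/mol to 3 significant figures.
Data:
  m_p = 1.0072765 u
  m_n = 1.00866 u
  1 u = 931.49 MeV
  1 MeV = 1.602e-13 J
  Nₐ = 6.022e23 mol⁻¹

4.57e+10 kJ/mol

With 29 protons and 35 neutrons (A = 64):
Total constituent mass: 29 × 1.0072765 + 35 × 1.00866 = 64.5141185 u
Δm = 64.5141185 − 64.00510 = 0.5090185 u
E_B = 0.5090185 × 931.49 = 474.146 MeV
Per nucleus in joules: 474.146 MeV × 1.602e-13 J/MeV = 7.5958e-11 J
Per mole: 7.5958e-11 J × 6.022e23 mol⁻¹ = 4.5742e+13 J/mol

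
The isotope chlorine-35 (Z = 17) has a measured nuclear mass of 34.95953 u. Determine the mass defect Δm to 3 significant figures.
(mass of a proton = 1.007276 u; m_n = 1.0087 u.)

0.321 u

Σm = 17·m_p + 18·m_n = 17.123692 + 18.1566 = 35.280292 u
The mass defect is 35.280292 − 34.95953 = 0.320762 u.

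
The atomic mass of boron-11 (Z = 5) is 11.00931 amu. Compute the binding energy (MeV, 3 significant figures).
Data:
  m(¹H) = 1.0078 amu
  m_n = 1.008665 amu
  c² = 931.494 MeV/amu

Σm = 5·m(¹H) + 6·m_n = 5.0390 + 6.051990 = 11.090990 amu
The mass defect is 11.090990 − 11.00931 = 0.081680 amu.
Binding energy = Δm·c² = 0.081680 × 931.494 MeV/amu = 76.0844 MeV

76.1 MeV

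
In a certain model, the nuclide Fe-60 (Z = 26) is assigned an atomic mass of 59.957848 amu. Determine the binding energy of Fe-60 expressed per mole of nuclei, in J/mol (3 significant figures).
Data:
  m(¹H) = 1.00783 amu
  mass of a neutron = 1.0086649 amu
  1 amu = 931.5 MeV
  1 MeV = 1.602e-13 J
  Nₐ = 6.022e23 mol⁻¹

Σm = 26·m(¹H) + 34·m_n = 26.20358 + 34.2946066 = 60.4981866 amu
Δm = 60.4981866 − 59.957848 = 0.5403386 amu
E_B = 0.5403386 × 931.5 = 503.325 MeV
Per nucleus in joules: 503.325 MeV × 1.602e-13 J/MeV = 8.0633e-11 J
Per mole: 8.0633e-11 J × 6.022e23 mol⁻¹ = 4.8557e+13 J/mol

4.86e+13 J/mol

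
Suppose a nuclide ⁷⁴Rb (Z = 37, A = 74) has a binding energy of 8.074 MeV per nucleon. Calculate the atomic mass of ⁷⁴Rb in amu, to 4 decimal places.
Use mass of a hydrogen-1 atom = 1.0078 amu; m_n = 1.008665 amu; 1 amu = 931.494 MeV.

Total binding energy = 74 × 8.074 = 597.476 MeV
Mass defect = 597.476 MeV / (931.494 MeV/amu) = 0.641417 amu
Constituent mass = 37(1.0078) + 37(1.008665) = 74.609205 amu
Atomic mass = 74.609205 − 0.641417 = 73.967788 amu ≈ 73.9678 amu (to 4 decimal places)

73.9678 amu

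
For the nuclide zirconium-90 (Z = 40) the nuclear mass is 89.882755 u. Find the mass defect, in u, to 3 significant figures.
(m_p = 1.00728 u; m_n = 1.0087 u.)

0.843 u

Z = 40, so N = A − Z = 90 − 40 = 50.
Total constituent mass: 40 × 1.00728 + 50 × 1.0087 = 90.72620 u
The mass defect is 90.72620 − 89.882755 = 0.843445 u.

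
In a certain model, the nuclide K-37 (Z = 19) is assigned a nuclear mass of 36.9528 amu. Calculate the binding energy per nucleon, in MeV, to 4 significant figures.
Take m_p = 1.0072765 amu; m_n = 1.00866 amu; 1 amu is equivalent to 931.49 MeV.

The nucleus contains 19 protons and 37 − 19 = 18 neutrons.
Total constituent mass: 19 × 1.0072765 + 18 × 1.00866 = 37.2941335 amu
Δm = 37.2941335 − 36.9528 = 0.3413335 amu
Converting to energy: 0.3413335 amu × 931.49 MeV/amu = 317.949 MeV
BE/A = 317.949 MeV / 37 = 8.593 MeV/nucleon

8.593 MeV/nucleon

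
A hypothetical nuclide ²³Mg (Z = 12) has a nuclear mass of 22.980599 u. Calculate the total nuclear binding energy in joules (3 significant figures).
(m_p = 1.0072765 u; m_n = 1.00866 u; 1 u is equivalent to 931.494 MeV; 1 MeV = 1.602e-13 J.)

3.01e-11 J

Mass of separated nucleons = 12(1.0072765) + 11(1.00866) = 12.0873180 + 11.09526 = 23.1825780 u
Mass defect Δm = 23.1825780 − 22.980599 = 0.2019790 u
Binding energy = Δm·c² = 0.2019790 × 931.494 MeV/u = 188.142 MeV
In joules: 188.142 MeV × 1.602e-13 J/MeV = 3.0140e-11 J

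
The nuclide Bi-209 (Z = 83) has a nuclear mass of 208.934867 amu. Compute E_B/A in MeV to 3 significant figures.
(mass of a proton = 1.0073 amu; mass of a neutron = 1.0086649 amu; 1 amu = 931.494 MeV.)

7.86 MeV/nucleon

Mass of separated nucleons = 83(1.0073) + 126(1.0086649) = 83.6059 + 127.0917774 = 210.6976774 amu
Δm = 210.6976774 − 208.934867 = 1.7628104 amu
Binding energy = Δm·c² = 1.7628104 × 931.494 MeV/amu = 1642.05 MeV
BE/A = 1642.05 MeV / 209 = 7.857 MeV/nucleon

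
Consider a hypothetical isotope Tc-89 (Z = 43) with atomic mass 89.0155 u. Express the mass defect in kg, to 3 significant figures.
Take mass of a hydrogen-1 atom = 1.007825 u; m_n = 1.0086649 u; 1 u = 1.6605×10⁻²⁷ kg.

Z = 43, so N = A − Z = 89 − 43 = 46.
Mass of separated nucleons = 43(1.007825) + 46(1.0086649) = 43.336475 + 46.3985854 = 89.7350604 u
Mass defect Δm = 89.7350604 − 89.0155 = 0.7195604 u
In SI units: 0.7195604 u × 1.6605×10⁻²⁷ kg/u = 1.1948e-27 kg

1.19e-27 kg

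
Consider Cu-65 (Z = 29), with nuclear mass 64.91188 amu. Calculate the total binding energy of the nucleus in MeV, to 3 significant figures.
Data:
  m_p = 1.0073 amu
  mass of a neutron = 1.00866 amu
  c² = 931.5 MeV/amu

570 MeV

With 29 protons and 36 neutrons (A = 65):
Σm = 29·m_p + 36·m_n = 29.2117 + 36.31176 = 65.52346 amu
Mass defect Δm = 65.52346 − 64.91188 = 0.61158 amu
E_B = 0.61158 × 931.5 = 569.687 MeV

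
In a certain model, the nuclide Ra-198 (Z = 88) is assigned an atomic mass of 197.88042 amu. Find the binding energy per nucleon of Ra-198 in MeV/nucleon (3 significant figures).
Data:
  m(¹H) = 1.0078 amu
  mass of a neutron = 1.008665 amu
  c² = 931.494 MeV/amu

The nucleus contains 88 protons and 198 − 88 = 110 neutrons.
Total constituent mass: 88 × 1.0078 + 110 × 1.008665 = 199.639550 amu
The mass defect is 199.639550 − 197.88042 = 1.759130 amu.
Binding energy = Δm·c² = 1.759130 × 931.494 MeV/amu = 1638.62 MeV
Dividing by A = 198 gives 8.276 MeV per nucleon.

8.28 MeV/nucleon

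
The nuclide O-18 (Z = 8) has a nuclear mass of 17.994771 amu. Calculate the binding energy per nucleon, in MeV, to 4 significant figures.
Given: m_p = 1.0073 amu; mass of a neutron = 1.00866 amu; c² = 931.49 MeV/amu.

7.774 MeV/nucleon

Mass of separated nucleons = 8(1.0073) + 10(1.00866) = 8.0584 + 10.08660 = 18.14500 amu
The mass defect is 18.14500 − 17.994771 = 0.150229 amu.
Converting to energy: 0.150229 amu × 931.49 MeV/amu = 139.937 MeV
BE/A = 139.937 MeV / 18 = 7.774 MeV/nucleon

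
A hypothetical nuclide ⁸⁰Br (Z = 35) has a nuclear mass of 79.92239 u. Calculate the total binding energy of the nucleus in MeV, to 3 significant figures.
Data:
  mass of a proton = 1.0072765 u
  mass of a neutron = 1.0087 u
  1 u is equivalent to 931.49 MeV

Z = 35, so N = A − Z = 80 − 35 = 45.
Σm = 35·m_p + 45·m_n = 35.2546775 + 45.3915 = 80.6461775 u
Δm = 80.6461775 − 79.92239 = 0.7237875 u
E_B = 0.7237875 × 931.49 = 674.201 MeV

674 MeV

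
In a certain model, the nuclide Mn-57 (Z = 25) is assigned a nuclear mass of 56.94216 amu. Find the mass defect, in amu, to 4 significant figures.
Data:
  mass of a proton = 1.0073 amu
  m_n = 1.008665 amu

0.5176 amu

With 25 protons and 32 neutrons (A = 57):
Mass of separated nucleons = 25(1.0073) + 32(1.008665) = 25.1825 + 32.277280 = 57.459780 amu
Δm = 57.459780 − 56.94216 = 0.517620 amu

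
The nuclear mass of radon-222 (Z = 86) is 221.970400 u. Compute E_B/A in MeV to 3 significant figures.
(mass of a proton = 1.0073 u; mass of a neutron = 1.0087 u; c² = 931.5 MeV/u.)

7.72 MeV/nucleon

With 86 protons and 136 neutrons (A = 222):
Mass of separated nucleons = 86(1.0073) + 136(1.0087) = 86.6278 + 137.1832 = 223.8110 u
The mass defect is 223.8110 − 221.970400 = 1.840600 u.
Binding energy = Δm·c² = 1.840600 × 931.5 MeV/u = 1714.52 MeV
Per nucleon: 1714.52 / 222 = 7.723 MeV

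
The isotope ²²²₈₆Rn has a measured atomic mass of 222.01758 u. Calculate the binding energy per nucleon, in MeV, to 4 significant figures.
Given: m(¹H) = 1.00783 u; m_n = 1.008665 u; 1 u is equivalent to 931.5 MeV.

With 86 protons and 136 neutrons (A = 222):
Σm = 86·m(¹H) + 136·m_n = 86.67338 + 137.178440 = 223.851820 u
The mass defect is 223.851820 − 222.01758 = 1.834240 u.
Binding energy = Δm·c² = 1.834240 × 931.5 MeV/u = 1708.59 MeV
BE/A = 1708.59 MeV / 222 = 7.696 MeV/nucleon

7.696 MeV/nucleon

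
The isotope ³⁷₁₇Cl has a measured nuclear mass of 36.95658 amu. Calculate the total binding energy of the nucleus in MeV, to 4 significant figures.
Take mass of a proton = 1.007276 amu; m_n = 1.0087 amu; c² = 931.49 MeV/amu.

317.7 MeV

Σm = 17·m_p + 20·m_n = 17.123692 + 20.1740 = 37.297692 amu
The mass defect is 37.297692 − 36.95658 = 0.341112 amu.
E_B = 0.341112 × 931.49 = 317.742 MeV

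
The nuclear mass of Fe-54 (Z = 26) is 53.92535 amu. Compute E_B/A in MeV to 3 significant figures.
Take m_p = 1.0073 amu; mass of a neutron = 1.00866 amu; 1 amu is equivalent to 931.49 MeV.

Σm = 26·m_p + 28·m_n = 26.1898 + 28.24248 = 54.43228 amu
Mass defect Δm = 54.43228 − 53.92535 = 0.50693 amu
Binding energy = Δm·c² = 0.50693 × 931.49 MeV/amu = 472.200 MeV
BE/A = 472.200 MeV / 54 = 8.744 MeV/nucleon

8.74 MeV/nucleon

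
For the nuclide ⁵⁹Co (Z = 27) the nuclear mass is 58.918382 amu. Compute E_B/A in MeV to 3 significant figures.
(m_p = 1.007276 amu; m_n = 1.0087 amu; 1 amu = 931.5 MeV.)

8.79 MeV/nucleon

The nucleus contains 27 protons and 59 − 27 = 32 neutrons.
Mass of separated nucleons = 27(1.007276) + 32(1.0087) = 27.196452 + 32.2784 = 59.474852 amu
The mass defect is 59.474852 − 58.918382 = 0.556470 amu.
Converting to energy: 0.556470 amu × 931.5 MeV/amu = 518.352 MeV
Dividing by A = 59 gives 8.786 MeV per nucleon.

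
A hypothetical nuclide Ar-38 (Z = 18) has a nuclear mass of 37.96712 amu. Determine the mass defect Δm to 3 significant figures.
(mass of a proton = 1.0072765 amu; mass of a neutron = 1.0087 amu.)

Z = 18, so N = A − Z = 38 − 18 = 20.
Total constituent mass: 18 × 1.0072765 + 20 × 1.0087 = 38.3049770 amu
The mass defect is 38.3049770 − 37.96712 = 0.3378570 amu.

0.338 amu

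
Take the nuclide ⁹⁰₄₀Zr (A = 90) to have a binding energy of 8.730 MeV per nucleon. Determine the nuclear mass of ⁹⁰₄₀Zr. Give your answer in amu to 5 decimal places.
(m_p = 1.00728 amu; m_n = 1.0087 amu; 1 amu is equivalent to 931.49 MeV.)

89.88271 amu

Total binding energy = 90 × 8.730 = 785.700 MeV
Mass defect = 785.700 MeV / (931.49 MeV/amu) = 0.8434873 amu
Constituent mass = 40(1.00728) + 50(1.0087) = 90.72620 amu
Nuclear mass = 90.72620 − 0.8434873 = 89.8827127 amu ≈ 89.88271 amu (to 5 decimal places)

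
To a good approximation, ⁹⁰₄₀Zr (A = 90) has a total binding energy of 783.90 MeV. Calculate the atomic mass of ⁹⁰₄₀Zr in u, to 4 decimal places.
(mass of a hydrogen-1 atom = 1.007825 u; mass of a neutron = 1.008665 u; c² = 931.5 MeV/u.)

Mass defect = 783.90 MeV / (931.5 MeV/u) = 0.841546 u
Constituent mass = 40(1.007825) + 50(1.008665) = 90.746250 u
Atomic mass = 90.746250 − 0.841546 = 89.904704 u ≈ 89.9047 u (to 4 decimal places)

89.9047 u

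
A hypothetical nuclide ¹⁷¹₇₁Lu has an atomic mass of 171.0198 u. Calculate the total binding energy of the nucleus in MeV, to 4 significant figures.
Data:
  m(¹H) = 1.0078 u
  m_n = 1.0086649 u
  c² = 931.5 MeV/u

1305 MeV

Z = 71, so N = A − Z = 171 − 71 = 100.
Mass of separated nucleons = 71(1.0078) + 100(1.0086649) = 71.5538 + 100.8664900 = 172.4202900 u
Mass defect Δm = 172.4202900 − 171.0198 = 1.4004900 u
E_B = 1.4004900 × 931.5 = 1304.56 MeV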